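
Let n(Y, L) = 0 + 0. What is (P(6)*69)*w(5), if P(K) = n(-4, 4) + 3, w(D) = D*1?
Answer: 1035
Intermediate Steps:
w(D) = D
n(Y, L) = 0
P(K) = 3 (P(K) = 0 + 3 = 3)
(P(6)*69)*w(5) = (3*69)*5 = 207*5 = 1035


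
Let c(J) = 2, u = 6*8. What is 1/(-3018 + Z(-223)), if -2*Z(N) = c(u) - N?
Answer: -2/6261 ≈ -0.00031944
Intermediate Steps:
u = 48
Z(N) = -1 + N/2 (Z(N) = -(2 - N)/2 = -1 + N/2)
1/(-3018 + Z(-223)) = 1/(-3018 + (-1 + (½)*(-223))) = 1/(-3018 + (-1 - 223/2)) = 1/(-3018 - 225/2) = 1/(-6261/2) = -2/6261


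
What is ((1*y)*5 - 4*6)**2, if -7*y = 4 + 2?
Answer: 39204/49 ≈ 800.08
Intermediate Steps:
y = -6/7 (y = -(4 + 2)/7 = -1/7*6 = -6/7 ≈ -0.85714)
((1*y)*5 - 4*6)**2 = ((1*(-6/7))*5 - 4*6)**2 = (-6/7*5 - 24)**2 = (-30/7 - 24)**2 = (-198/7)**2 = 39204/49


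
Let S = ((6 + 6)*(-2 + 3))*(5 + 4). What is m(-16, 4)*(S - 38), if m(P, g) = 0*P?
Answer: 0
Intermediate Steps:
m(P, g) = 0
S = 108 (S = (12*1)*9 = 12*9 = 108)
m(-16, 4)*(S - 38) = 0*(108 - 38) = 0*70 = 0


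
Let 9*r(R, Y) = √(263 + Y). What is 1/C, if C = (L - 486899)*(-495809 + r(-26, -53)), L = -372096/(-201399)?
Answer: 4805876637/1160177020343895294185 + 1077*√210/1160177020343895294185 ≈ 4.1424e-12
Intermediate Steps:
r(R, Y) = √(263 + Y)/9
L = 7296/3949 (L = -372096*(-1/201399) = 7296/3949 ≈ 1.8476)
C = 953320153520695/3949 - 1922756855*√210/35541 (C = (7296/3949 - 486899)*(-495809 + √(263 - 53)/9) = -1922756855*(-495809 + √210/9)/3949 = 953320153520695/3949 - 1922756855*√210/35541 ≈ 2.4141e+11)
1/C = 1/(953320153520695/3949 - 1922756855*√210/35541)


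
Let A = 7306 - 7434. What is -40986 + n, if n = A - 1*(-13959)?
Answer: -27155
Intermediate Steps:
A = -128
n = 13831 (n = -128 - 1*(-13959) = -128 + 13959 = 13831)
-40986 + n = -40986 + 13831 = -27155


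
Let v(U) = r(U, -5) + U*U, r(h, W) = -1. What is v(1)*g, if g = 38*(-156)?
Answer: 0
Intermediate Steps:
v(U) = -1 + U² (v(U) = -1 + U*U = -1 + U²)
g = -5928
v(1)*g = (-1 + 1²)*(-5928) = (-1 + 1)*(-5928) = 0*(-5928) = 0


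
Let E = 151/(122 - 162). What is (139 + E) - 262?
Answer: -5071/40 ≈ -126.78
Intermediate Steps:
E = -151/40 (E = 151/(-40) = 151*(-1/40) = -151/40 ≈ -3.7750)
(139 + E) - 262 = (139 - 151/40) - 262 = 5409/40 - 262 = -5071/40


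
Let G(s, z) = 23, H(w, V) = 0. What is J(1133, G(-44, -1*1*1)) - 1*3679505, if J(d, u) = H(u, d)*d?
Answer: -3679505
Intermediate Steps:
J(d, u) = 0 (J(d, u) = 0*d = 0)
J(1133, G(-44, -1*1*1)) - 1*3679505 = 0 - 1*3679505 = 0 - 3679505 = -3679505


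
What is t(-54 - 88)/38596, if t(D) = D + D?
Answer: -71/9649 ≈ -0.0073583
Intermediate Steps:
t(D) = 2*D
t(-54 - 88)/38596 = (2*(-54 - 88))/38596 = (2*(-142))*(1/38596) = -284*1/38596 = -71/9649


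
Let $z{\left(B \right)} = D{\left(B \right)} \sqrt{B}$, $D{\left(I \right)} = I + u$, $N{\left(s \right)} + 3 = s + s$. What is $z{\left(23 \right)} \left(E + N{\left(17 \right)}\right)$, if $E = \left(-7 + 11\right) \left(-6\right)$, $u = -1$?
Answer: $154 \sqrt{23} \approx 738.56$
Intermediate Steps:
$N{\left(s \right)} = -3 + 2 s$ ($N{\left(s \right)} = -3 + \left(s + s\right) = -3 + 2 s$)
$D{\left(I \right)} = -1 + I$ ($D{\left(I \right)} = I - 1 = -1 + I$)
$E = -24$ ($E = 4 \left(-6\right) = -24$)
$z{\left(B \right)} = \sqrt{B} \left(-1 + B\right)$ ($z{\left(B \right)} = \left(-1 + B\right) \sqrt{B} = \sqrt{B} \left(-1 + B\right)$)
$z{\left(23 \right)} \left(E + N{\left(17 \right)}\right) = \sqrt{23} \left(-1 + 23\right) \left(-24 + \left(-3 + 2 \cdot 17\right)\right) = \sqrt{23} \cdot 22 \left(-24 + \left(-3 + 34\right)\right) = 22 \sqrt{23} \left(-24 + 31\right) = 22 \sqrt{23} \cdot 7 = 154 \sqrt{23}$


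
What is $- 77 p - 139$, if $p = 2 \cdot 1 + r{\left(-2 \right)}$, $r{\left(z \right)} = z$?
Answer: $-139$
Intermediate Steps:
$p = 0$ ($p = 2 \cdot 1 - 2 = 2 - 2 = 0$)
$- 77 p - 139 = \left(-77\right) 0 - 139 = 0 - 139 = -139$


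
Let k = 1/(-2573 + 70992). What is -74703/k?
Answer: -5111104557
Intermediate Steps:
k = 1/68419 ≈ 1.4616e-5
-74703/k = -74703/1/68419 = -74703*68419 = -5111104557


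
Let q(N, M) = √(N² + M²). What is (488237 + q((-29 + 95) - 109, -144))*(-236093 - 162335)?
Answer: -194527291436 - 398428*√22585 ≈ -1.9459e+11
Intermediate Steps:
q(N, M) = √(M² + N²)
(488237 + q((-29 + 95) - 109, -144))*(-236093 - 162335) = (488237 + √((-144)² + ((-29 + 95) - 109)²))*(-236093 - 162335) = (488237 + √(20736 + (66 - 109)²))*(-398428) = (488237 + √(20736 + (-43)²))*(-398428) = (488237 + √(20736 + 1849))*(-398428) = (488237 + √22585)*(-398428) = -194527291436 - 398428*√22585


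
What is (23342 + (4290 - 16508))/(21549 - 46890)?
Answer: -3708/8447 ≈ -0.43897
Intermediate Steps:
(23342 + (4290 - 16508))/(21549 - 46890) = (23342 - 12218)/(-25341) = 11124*(-1/25341) = -3708/8447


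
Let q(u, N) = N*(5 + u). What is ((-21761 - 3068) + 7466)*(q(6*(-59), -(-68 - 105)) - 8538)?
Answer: 1196571145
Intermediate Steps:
((-21761 - 3068) + 7466)*(q(6*(-59), -(-68 - 105)) - 8538) = ((-21761 - 3068) + 7466)*((-(-68 - 105))*(5 + 6*(-59)) - 8538) = (-24829 + 7466)*((-1*(-173))*(5 - 354) - 8538) = -17363*(173*(-349) - 8538) = -17363*(-60377 - 8538) = -17363*(-68915) = 1196571145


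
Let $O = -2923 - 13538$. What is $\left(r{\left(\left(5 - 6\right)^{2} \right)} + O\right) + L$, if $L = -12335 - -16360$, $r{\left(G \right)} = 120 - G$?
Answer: $-12317$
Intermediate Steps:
$O = -16461$
$L = 4025$ ($L = -12335 + 16360 = 4025$)
$\left(r{\left(\left(5 - 6\right)^{2} \right)} + O\right) + L = \left(\left(120 - \left(5 - 6\right)^{2}\right) - 16461\right) + 4025 = \left(\left(120 - \left(-1\right)^{2}\right) - 16461\right) + 4025 = \left(\left(120 - 1\right) - 16461\right) + 4025 = \left(119 - 16461\right) + 4025 = -16342 + 4025 = -12317$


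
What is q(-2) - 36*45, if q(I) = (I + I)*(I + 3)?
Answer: -1624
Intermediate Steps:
q(I) = 2*I*(3 + I) (q(I) = (2*I)*(3 + I) = 2*I*(3 + I))
q(-2) - 36*45 = 2*(-2)*(3 - 2) - 36*45 = 2*(-2)*1 - 1620 = -4 - 1620 = -1624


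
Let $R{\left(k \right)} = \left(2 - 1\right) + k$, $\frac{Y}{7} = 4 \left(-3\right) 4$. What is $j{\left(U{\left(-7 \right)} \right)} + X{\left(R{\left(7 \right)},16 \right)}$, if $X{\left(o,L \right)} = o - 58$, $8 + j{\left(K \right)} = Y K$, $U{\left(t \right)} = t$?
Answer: $2294$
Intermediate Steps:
$Y = -336$ ($Y = 7 \cdot 4 \left(-3\right) 4 = 7 \left(\left(-12\right) 4\right) = 7 \left(-48\right) = -336$)
$R{\left(k \right)} = 1 + k$
$j{\left(K \right)} = -8 - 336 K$
$X{\left(o,L \right)} = -58 + o$
$j{\left(U{\left(-7 \right)} \right)} + X{\left(R{\left(7 \right)},16 \right)} = \left(-8 - -2352\right) + \left(-58 + \left(1 + 7\right)\right) = \left(-8 + 2352\right) + \left(-58 + 8\right) = 2344 - 50 = 2294$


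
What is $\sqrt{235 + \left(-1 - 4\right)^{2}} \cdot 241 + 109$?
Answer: $109 + 482 \sqrt{65} \approx 3995.0$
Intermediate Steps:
$\sqrt{235 + \left(-1 - 4\right)^{2}} \cdot 241 + 109 = \sqrt{235 + \left(-5\right)^{2}} \cdot 241 + 109 = \sqrt{235 + 25} \cdot 241 + 109 = \sqrt{260} \cdot 241 + 109 = 2 \sqrt{65} \cdot 241 + 109 = 482 \sqrt{65} + 109 = 109 + 482 \sqrt{65}$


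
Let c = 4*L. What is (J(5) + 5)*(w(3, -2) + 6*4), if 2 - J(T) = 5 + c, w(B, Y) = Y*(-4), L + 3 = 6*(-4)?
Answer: 3520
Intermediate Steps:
L = -27 (L = -3 + 6*(-4) = -3 - 24 = -27)
w(B, Y) = -4*Y
c = -108 (c = 4*(-27) = -108)
J(T) = 105 (J(T) = 2 - (5 - 108) = 2 - 1*(-103) = 2 + 103 = 105)
(J(5) + 5)*(w(3, -2) + 6*4) = (105 + 5)*(-4*(-2) + 6*4) = 110*(8 + 24) = 110*32 = 3520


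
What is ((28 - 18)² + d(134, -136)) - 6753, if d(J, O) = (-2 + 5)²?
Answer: -6644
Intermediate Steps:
d(J, O) = 9 (d(J, O) = 3² = 9)
((28 - 18)² + d(134, -136)) - 6753 = ((28 - 18)² + 9) - 6753 = (10² + 9) - 6753 = (100 + 9) - 6753 = 109 - 6753 = -6644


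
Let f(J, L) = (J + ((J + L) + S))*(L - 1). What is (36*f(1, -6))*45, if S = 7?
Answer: -34020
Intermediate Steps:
f(J, L) = (-1 + L)*(7 + L + 2*J) (f(J, L) = (J + ((J + L) + 7))*(L - 1) = (J + (7 + J + L))*(-1 + L) = (7 + L + 2*J)*(-1 + L) = (-1 + L)*(7 + L + 2*J))
(36*f(1, -6))*45 = (36*(-7 + (-6)² - 2*1 + 6*(-6) + 2*1*(-6)))*45 = (36*(-7 + 36 - 2 - 36 - 12))*45 = (36*(-21))*45 = -756*45 = -34020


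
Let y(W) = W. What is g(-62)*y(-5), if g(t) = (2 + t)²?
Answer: -18000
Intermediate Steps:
g(-62)*y(-5) = (2 - 62)²*(-5) = (-60)²*(-5) = 3600*(-5) = -18000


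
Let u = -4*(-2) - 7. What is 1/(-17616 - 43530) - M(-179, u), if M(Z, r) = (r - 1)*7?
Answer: -1/61146 ≈ -1.6354e-5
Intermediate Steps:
u = 1 (u = 8 - 7 = 1)
M(Z, r) = -7 + 7*r (M(Z, r) = (-1 + r)*7 = -7 + 7*r)
1/(-17616 - 43530) - M(-179, u) = 1/(-17616 - 43530) - (-7 + 7*1) = 1/(-61146) - (-7 + 7) = -1/61146 - 1*0 = -1/61146 + 0 = -1/61146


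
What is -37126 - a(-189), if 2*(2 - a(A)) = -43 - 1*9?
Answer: -37154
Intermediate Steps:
a(A) = 28 (a(A) = 2 - (-43 - 1*9)/2 = 2 - (-43 - 9)/2 = 2 - 1/2*(-52) = 2 + 26 = 28)
-37126 - a(-189) = -37126 - 1*28 = -37126 - 28 = -37154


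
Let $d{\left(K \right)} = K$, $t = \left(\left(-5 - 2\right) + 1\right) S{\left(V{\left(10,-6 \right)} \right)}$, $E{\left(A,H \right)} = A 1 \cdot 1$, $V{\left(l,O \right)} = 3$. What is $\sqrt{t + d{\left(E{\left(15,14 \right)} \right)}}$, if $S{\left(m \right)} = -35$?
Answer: $15$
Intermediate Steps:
$E{\left(A,H \right)} = A$ ($E{\left(A,H \right)} = A 1 = A$)
$t = 210$ ($t = \left(\left(-5 - 2\right) + 1\right) \left(-35\right) = \left(-7 + 1\right) \left(-35\right) = \left(-6\right) \left(-35\right) = 210$)
$\sqrt{t + d{\left(E{\left(15,14 \right)} \right)}} = \sqrt{210 + 15} = \sqrt{225} = 15$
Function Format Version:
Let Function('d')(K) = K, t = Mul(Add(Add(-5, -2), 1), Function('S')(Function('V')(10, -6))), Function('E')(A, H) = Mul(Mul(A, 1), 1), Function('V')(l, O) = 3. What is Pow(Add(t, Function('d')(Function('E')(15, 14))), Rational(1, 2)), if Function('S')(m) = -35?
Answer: 15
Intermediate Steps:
Function('E')(A, H) = A (Function('E')(A, H) = Mul(A, 1) = A)
t = 210 (t = Mul(Add(Add(-5, -2), 1), -35) = Mul(Add(-7, 1), -35) = Mul(-6, -35) = 210)
Pow(Add(t, Function('d')(Function('E')(15, 14))), Rational(1, 2)) = Pow(Add(210, 15), Rational(1, 2)) = Pow(225, Rational(1, 2)) = 15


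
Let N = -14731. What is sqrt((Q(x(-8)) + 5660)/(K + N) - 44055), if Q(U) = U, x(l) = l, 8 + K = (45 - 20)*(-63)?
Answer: I*sqrt(325699458153)/2719 ≈ 209.89*I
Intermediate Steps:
K = -1583 (K = -8 + (45 - 20)*(-63) = -8 + 25*(-63) = -8 - 1575 = -1583)
sqrt((Q(x(-8)) + 5660)/(K + N) - 44055) = sqrt((-8 + 5660)/(-1583 - 14731) - 44055) = sqrt(5652/(-16314) - 44055) = sqrt(5652*(-1/16314) - 44055) = sqrt(-942/2719 - 44055) = sqrt(-119786487/2719) = I*sqrt(325699458153)/2719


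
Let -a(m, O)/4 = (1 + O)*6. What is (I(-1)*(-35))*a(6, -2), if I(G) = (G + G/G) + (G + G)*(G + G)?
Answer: -3360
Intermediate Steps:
a(m, O) = -24 - 24*O (a(m, O) = -4*(1 + O)*6 = -4*(6 + 6*O) = -24 - 24*O)
I(G) = 1 + G + 4*G**2 (I(G) = (G + 1) + (2*G)*(2*G) = (1 + G) + 4*G**2 = 1 + G + 4*G**2)
(I(-1)*(-35))*a(6, -2) = ((1 - 1 + 4*(-1)**2)*(-35))*(-24 - 24*(-2)) = ((1 - 1 + 4*1)*(-35))*(-24 + 48) = ((1 - 1 + 4)*(-35))*24 = (4*(-35))*24 = -140*24 = -3360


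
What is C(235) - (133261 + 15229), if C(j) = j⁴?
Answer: 3049652135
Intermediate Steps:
C(235) - (133261 + 15229) = 235⁴ - (133261 + 15229) = 3049800625 - 1*148490 = 3049800625 - 148490 = 3049652135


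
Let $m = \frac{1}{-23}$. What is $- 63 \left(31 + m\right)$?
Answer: $- \frac{44856}{23} \approx -1950.3$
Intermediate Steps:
$m = - \frac{1}{23} \approx -0.043478$
$- 63 \left(31 + m\right) = - 63 \left(31 - \frac{1}{23}\right) = \left(-63\right) \frac{712}{23} = - \frac{44856}{23}$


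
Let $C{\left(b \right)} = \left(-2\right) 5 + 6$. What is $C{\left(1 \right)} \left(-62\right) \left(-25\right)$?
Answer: $-6200$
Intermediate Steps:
$C{\left(b \right)} = -4$ ($C{\left(b \right)} = -10 + 6 = -4$)
$C{\left(1 \right)} \left(-62\right) \left(-25\right) = \left(-4\right) \left(-62\right) \left(-25\right) = 248 \left(-25\right) = -6200$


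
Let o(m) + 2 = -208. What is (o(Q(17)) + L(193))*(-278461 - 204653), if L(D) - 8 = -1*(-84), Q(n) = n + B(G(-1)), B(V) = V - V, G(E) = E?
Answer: 57007452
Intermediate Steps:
B(V) = 0
Q(n) = n (Q(n) = n + 0 = n)
L(D) = 92 (L(D) = 8 - 1*(-84) = 8 + 84 = 92)
o(m) = -210 (o(m) = -2 - 208 = -210)
(o(Q(17)) + L(193))*(-278461 - 204653) = (-210 + 92)*(-278461 - 204653) = -118*(-483114) = 57007452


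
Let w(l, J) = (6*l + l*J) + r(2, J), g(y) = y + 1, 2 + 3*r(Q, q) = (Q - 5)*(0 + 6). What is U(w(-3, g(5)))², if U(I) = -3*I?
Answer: 16384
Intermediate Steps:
r(Q, q) = -32/3 + 2*Q (r(Q, q) = -⅔ + ((Q - 5)*(0 + 6))/3 = -⅔ + ((-5 + Q)*6)/3 = -⅔ + (-30 + 6*Q)/3 = -⅔ + (-10 + 2*Q) = -32/3 + 2*Q)
g(y) = 1 + y
w(l, J) = -20/3 + 6*l + J*l (w(l, J) = (6*l + l*J) + (-32/3 + 2*2) = (6*l + J*l) + (-32/3 + 4) = (6*l + J*l) - 20/3 = -20/3 + 6*l + J*l)
U(w(-3, g(5)))² = (-3*(-20/3 + 6*(-3) + (1 + 5)*(-3)))² = (-3*(-20/3 - 18 + 6*(-3)))² = (-3*(-20/3 - 18 - 18))² = (-3*(-128/3))² = 128² = 16384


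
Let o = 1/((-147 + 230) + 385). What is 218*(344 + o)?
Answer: 17548237/234 ≈ 74993.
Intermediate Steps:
o = 1/468 (o = 1/(83 + 385) = 1/468 ≈ 0.0021368)
218*(344 + o) = 218*(344 + 1/468) = 218*(160993/468) = 17548237/234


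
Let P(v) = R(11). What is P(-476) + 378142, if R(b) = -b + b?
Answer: 378142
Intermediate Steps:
R(b) = 0
P(v) = 0
P(-476) + 378142 = 0 + 378142 = 378142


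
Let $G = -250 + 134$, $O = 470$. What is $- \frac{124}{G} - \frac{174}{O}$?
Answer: $\frac{4762}{6815} \approx 0.69875$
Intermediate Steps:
$G = -116$
$- \frac{124}{G} - \frac{174}{O} = - \frac{124}{-116} - \frac{174}{470} = \left(-124\right) \left(- \frac{1}{116}\right) - \frac{87}{235} = \frac{31}{29} - \frac{87}{235} = \frac{4762}{6815}$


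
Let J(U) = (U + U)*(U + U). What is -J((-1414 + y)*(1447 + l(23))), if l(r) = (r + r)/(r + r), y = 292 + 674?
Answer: -1683267518464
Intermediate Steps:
y = 966
l(r) = 1 (l(r) = (2*r)/((2*r)) = (2*r)*(1/(2*r)) = 1)
J(U) = 4*U² (J(U) = (2*U)*(2*U) = 4*U²)
-J((-1414 + y)*(1447 + l(23))) = -4*((-1414 + 966)*(1447 + 1))² = -4*(-448*1448)² = -4*(-648704)² = -4*420816879616 = -1*1683267518464 = -1683267518464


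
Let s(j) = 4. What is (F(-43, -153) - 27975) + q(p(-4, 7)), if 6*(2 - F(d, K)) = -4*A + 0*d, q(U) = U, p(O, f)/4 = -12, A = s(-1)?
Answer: -84055/3 ≈ -28018.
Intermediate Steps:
A = 4
p(O, f) = -48 (p(O, f) = 4*(-12) = -48)
F(d, K) = 14/3 (F(d, K) = 2 - (-4*4 + 0*d)/6 = 2 - (-16 + 0)/6 = 2 - 1/6*(-16) = 2 + 8/3 = 14/3)
(F(-43, -153) - 27975) + q(p(-4, 7)) = (14/3 - 27975) - 48 = -83911/3 - 48 = -84055/3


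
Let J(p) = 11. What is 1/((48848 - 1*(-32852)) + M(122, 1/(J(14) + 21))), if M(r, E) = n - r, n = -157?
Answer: 1/81421 ≈ 1.2282e-5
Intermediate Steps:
M(r, E) = -157 - r
1/((48848 - 1*(-32852)) + M(122, 1/(J(14) + 21))) = 1/((48848 - 1*(-32852)) + (-157 - 1*122)) = 1/((48848 + 32852) + (-157 - 122)) = 1/(81700 - 279) = 1/81421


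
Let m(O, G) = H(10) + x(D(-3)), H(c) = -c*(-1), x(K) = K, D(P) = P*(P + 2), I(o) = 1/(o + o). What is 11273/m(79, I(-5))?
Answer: 11273/13 ≈ 867.15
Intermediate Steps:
I(o) = 1/(2*o)
D(P) = P*(2 + P)
H(c) = c
m(O, G) = 13 (m(O, G) = 10 - 3*(2 - 3) = 10 - 3*(-1) = 10 + 3 = 13)
11273/m(79, I(-5)) = 11273/13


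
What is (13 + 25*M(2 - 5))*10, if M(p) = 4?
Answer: 1130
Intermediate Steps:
(13 + 25*M(2 - 5))*10 = (13 + 25*4)*10 = (13 + 100)*10 = 113*10 = 1130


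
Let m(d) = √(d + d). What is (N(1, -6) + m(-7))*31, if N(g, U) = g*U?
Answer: -186 + 31*I*√14 ≈ -186.0 + 115.99*I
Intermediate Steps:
N(g, U) = U*g
m(d) = √2*√d (m(d) = √(2*d) = √2*√d)
(N(1, -6) + m(-7))*31 = (-6*1 + √2*√(-7))*31 = (-6 + √2*(I*√7))*31 = (-6 + I*√14)*31 = -186 + 31*I*√14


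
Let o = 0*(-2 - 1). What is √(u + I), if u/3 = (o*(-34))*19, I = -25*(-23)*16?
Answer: 20*√23 ≈ 95.917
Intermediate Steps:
o = 0 (o = 0*(-3) = 0)
I = 9200 (I = 575*16 = 9200)
u = 0 (u = 3*((0*(-34))*19) = 3*(0*19) = 3*0 = 0)
√(u + I) = √(0 + 9200) = √9200 = 20*√23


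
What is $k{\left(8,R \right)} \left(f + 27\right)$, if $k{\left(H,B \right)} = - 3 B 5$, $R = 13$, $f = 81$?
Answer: $-21060$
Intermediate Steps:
$k{\left(H,B \right)} = - 15 B$
$k{\left(8,R \right)} \left(f + 27\right) = \left(-15\right) 13 \left(81 + 27\right) = \left(-195\right) 108 = -21060$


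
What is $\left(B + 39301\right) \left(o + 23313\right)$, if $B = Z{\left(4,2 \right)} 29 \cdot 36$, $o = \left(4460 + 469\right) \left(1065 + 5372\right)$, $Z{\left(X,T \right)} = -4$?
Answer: $1115263920750$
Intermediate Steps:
$o = 31727973$ ($o = 4929 \cdot 6437 = 31727973$)
$B = -4176$ ($B = \left(-4\right) 29 \cdot 36 = \left(-116\right) 36 = -4176$)
$\left(B + 39301\right) \left(o + 23313\right) = \left(-4176 + 39301\right) \left(31727973 + 23313\right) = 35125 \cdot 31751286 = 1115263920750$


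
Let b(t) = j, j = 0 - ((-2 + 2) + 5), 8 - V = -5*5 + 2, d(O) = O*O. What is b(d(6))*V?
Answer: -155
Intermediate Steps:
d(O) = O**2
V = 31 (V = 8 - (-5*5 + 2) = 8 - (-25 + 2) = 8 - 1*(-23) = 8 + 23 = 31)
j = -5 (j = 0 - (0 + 5) = 0 - 1*5 = 0 - 5 = -5)
b(t) = -5
b(d(6))*V = -5*31 = -155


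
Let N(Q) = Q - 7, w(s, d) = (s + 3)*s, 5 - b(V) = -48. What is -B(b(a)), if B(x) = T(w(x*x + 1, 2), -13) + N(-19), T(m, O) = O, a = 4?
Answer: 39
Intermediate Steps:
b(V) = 53 (b(V) = 5 - 1*(-48) = 5 + 48 = 53)
w(s, d) = s*(3 + s) (w(s, d) = (3 + s)*s = s*(3 + s))
N(Q) = -7 + Q
B(x) = -39 (B(x) = -13 + (-7 - 19) = -13 - 26 = -39)
-B(b(a)) = -1*(-39) = 39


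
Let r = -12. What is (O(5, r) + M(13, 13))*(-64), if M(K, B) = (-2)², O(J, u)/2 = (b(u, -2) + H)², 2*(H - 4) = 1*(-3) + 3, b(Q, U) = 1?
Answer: -3456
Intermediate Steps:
H = 4 (H = 4 + (1*(-3) + 3)/2 = 4 + (-3 + 3)/2 = 4 + (½)*0 = 4 + 0 = 4)
O(J, u) = 50 (O(J, u) = 2*(1 + 4)² = 2*5² = 2*25 = 50)
M(K, B) = 4
(O(5, r) + M(13, 13))*(-64) = (50 + 4)*(-64) = 54*(-64) = -3456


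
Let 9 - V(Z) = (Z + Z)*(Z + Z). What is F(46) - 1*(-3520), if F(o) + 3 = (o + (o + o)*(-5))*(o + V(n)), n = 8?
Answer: 86731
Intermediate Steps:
V(Z) = 9 - 4*Z**2 (V(Z) = 9 - (Z + Z)*(Z + Z) = 9 - 2*Z*2*Z = 9 - 4*Z**2)
F(o) = -3 - 9*o*(-247 + o) (F(o) = -3 + (o + (o + o)*(-5))*(o + (9 - 4*8**2)) = -3 + (o + (2*o)*(-5))*(o + (9 - 4*64)) = -3 + (o - 10*o)*(o + (9 - 256)) = -3 + (-9*o)*(o - 247) = -3 + (-9*o)*(-247 + o) = -3 - 9*o*(-247 + o))
F(46) - 1*(-3520) = (-3 - 9*46**2 + 2223*46) - 1*(-3520) = (-3 - 9*2116 + 102258) + 3520 = (-3 - 19044 + 102258) + 3520 = 83211 + 3520 = 86731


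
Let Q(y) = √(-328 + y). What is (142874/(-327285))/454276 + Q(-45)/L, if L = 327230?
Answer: -71437/74338860330 + I*√373/327230 ≈ -9.6096e-7 + 5.902e-5*I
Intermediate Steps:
(142874/(-327285))/454276 + Q(-45)/L = (142874/(-327285))/454276 + √(-328 - 45)/327230 = (142874*(-1/327285))*(1/454276) + √(-373)*(1/327230) = -142874/327285*1/454276 + (I*√373)*(1/327230) = -71437/74338860330 + I*√373/327230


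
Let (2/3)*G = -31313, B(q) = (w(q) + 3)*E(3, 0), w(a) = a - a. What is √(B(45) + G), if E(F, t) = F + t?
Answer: I*√187842/2 ≈ 216.7*I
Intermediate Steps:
w(a) = 0
B(q) = 9 (B(q) = (0 + 3)*(3 + 0) = 3*3 = 9)
G = -93939/2 (G = (3/2)*(-31313) = -93939/2 ≈ -46970.)
√(B(45) + G) = √(9 - 93939/2) = √(-93921/2) = I*√187842/2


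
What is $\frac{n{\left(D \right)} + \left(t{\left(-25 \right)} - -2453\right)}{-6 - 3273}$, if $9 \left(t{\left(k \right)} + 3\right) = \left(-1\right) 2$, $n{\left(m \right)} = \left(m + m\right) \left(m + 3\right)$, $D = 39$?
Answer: $- \frac{51532}{29511} \approx -1.7462$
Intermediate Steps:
$n{\left(m \right)} = 2 m \left(3 + m\right)$
$t{\left(k \right)} = - \frac{29}{9}$ ($t{\left(k \right)} = -3 + \frac{\left(-1\right) 2}{9} = -3 + \frac{1}{9} \left(-2\right) = -3 - \frac{2}{9} = - \frac{29}{9}$)
$\frac{n{\left(D \right)} + \left(t{\left(-25 \right)} - -2453\right)}{-6 - 3273} = \frac{2 \cdot 39 \left(3 + 39\right) - - \frac{22048}{9}}{-6 - 3273} = \frac{2 \cdot 39 \cdot 42 + \left(- \frac{29}{9} + 2453\right)}{-3279} = \left(3276 + \frac{22048}{9}\right) \left(- \frac{1}{3279}\right) = \frac{51532}{9} \left(- \frac{1}{3279}\right) = - \frac{51532}{29511}$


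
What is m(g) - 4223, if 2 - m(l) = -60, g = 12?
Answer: -4161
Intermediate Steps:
m(l) = 62 (m(l) = 2 - 1*(-60) = 2 + 60 = 62)
m(g) - 4223 = 62 - 4223 = -4161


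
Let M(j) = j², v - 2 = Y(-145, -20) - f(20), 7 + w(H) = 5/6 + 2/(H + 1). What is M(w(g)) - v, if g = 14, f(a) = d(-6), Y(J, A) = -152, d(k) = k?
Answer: 162361/900 ≈ 180.40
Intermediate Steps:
f(a) = -6
w(H) = -37/6 + 2/(1 + H) (w(H) = -7 + (5/6 + 2/(H + 1)) = -7 + (5*(⅙) + 2/(1 + H)) = -7 + (⅚ + 2/(1 + H)) = -37/6 + 2/(1 + H))
v = -144 (v = 2 + (-152 - 1*(-6)) = 2 + (-152 + 6) = 2 - 146 = -144)
M(w(g)) - v = ((-25 - 37*14)/(6*(1 + 14)))² - 1*(-144) = ((⅙)*(-25 - 518)/15)² + 144 = ((⅙)*(1/15)*(-543))² + 144 = (-181/30)² + 144 = 32761/900 + 144 = 162361/900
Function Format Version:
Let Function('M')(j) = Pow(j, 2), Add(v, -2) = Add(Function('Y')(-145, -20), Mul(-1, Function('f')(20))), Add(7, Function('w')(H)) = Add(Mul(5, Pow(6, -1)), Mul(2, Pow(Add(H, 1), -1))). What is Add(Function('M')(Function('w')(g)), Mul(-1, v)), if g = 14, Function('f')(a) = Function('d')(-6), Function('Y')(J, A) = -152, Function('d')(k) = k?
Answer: Rational(162361, 900) ≈ 180.40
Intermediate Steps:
Function('f')(a) = -6
Function('w')(H) = Add(Rational(-37, 6), Mul(2, Pow(Add(1, H), -1))) (Function('w')(H) = Add(-7, Add(Mul(5, Pow(6, -1)), Mul(2, Pow(Add(H, 1), -1)))) = Add(-7, Add(Mul(5, Rational(1, 6)), Mul(2, Pow(Add(1, H), -1)))) = Add(-7, Add(Rational(5, 6), Mul(2, Pow(Add(1, H), -1)))) = Add(Rational(-37, 6), Mul(2, Pow(Add(1, H), -1))))
v = -144 (v = Add(2, Add(-152, Mul(-1, -6))) = Add(2, Add(-152, 6)) = Add(2, -146) = -144)
Add(Function('M')(Function('w')(g)), Mul(-1, v)) = Add(Pow(Mul(Rational(1, 6), Pow(Add(1, 14), -1), Add(-25, Mul(-37, 14))), 2), Mul(-1, -144)) = Add(Pow(Mul(Rational(1, 6), Pow(15, -1), Add(-25, -518)), 2), 144) = Add(Pow(Mul(Rational(1, 6), Rational(1, 15), -543), 2), 144) = Add(Pow(Rational(-181, 30), 2), 144) = Add(Rational(32761, 900), 144) = Rational(162361, 900)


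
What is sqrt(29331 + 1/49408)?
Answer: sqrt(279692907457)/3088 ≈ 171.26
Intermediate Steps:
sqrt(29331 + 1/49408) = sqrt(1449186049/49408) = sqrt(279692907457)/3088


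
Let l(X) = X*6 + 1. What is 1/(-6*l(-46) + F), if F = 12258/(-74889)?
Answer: 8321/13728288 ≈ 0.00060612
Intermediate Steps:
l(X) = 1 + 6*X (l(X) = 6*X + 1 = 1 + 6*X)
F = -1362/8321 (F = 12258*(-1/74889) = -1362/8321 ≈ -0.16368)
1/(-6*l(-46) + F) = 1/(-6*(1 + 6*(-46)) - 1362/8321) = 1/(-6*(1 - 276) - 1362/8321) = 1/(-6*(-275) - 1362/8321) = 1/(1650 - 1362/8321) = 1/(13728288/8321) = 8321/13728288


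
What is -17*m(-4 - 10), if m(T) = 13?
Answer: -221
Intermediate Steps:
-17*m(-4 - 10) = -17*13 = -221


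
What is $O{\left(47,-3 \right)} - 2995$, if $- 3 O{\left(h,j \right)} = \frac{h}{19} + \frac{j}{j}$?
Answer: $- \frac{56927}{19} \approx -2996.2$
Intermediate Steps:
$O{\left(h,j \right)} = - \frac{1}{3} - \frac{h}{57}$ ($O{\left(h,j \right)} = - \frac{\frac{h}{19} + \frac{j}{j}}{3} = - \frac{h \frac{1}{19} + 1}{3} = - \frac{\frac{h}{19} + 1}{3} = - \frac{1 + \frac{h}{19}}{3} = - \frac{1}{3} - \frac{h}{57}$)
$O{\left(47,-3 \right)} - 2995 = \left(- \frac{1}{3} - \frac{47}{57}\right) - 2995 = - \frac{22}{19} - 2995 = - \frac{56927}{19}$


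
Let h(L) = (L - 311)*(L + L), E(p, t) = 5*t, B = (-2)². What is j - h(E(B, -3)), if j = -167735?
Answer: -177515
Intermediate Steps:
B = 4
h(L) = 2*L*(-311 + L) (h(L) = (-311 + L)*(2*L) = 2*L*(-311 + L))
j - h(E(B, -3)) = -167735 - 2*5*(-3)*(-311 + 5*(-3)) = -167735 - 2*(-15)*(-311 - 15) = -167735 - 2*(-15)*(-326) = -167735 - 1*9780 = -167735 - 9780 = -177515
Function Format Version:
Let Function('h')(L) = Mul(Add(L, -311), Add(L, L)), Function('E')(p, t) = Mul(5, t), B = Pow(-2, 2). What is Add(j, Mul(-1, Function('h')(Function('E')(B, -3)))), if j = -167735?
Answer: -177515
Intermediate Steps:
B = 4
Function('h')(L) = Mul(2, L, Add(-311, L)) (Function('h')(L) = Mul(Add(-311, L), Mul(2, L)) = Mul(2, L, Add(-311, L)))
Add(j, Mul(-1, Function('h')(Function('E')(B, -3)))) = Add(-167735, Mul(-1, Mul(2, Mul(5, -3), Add(-311, Mul(5, -3))))) = Add(-167735, Mul(-1, Mul(2, -15, Add(-311, -15)))) = Add(-167735, Mul(-1, Mul(2, -15, -326))) = Add(-167735, Mul(-1, 9780)) = Add(-167735, -9780) = -177515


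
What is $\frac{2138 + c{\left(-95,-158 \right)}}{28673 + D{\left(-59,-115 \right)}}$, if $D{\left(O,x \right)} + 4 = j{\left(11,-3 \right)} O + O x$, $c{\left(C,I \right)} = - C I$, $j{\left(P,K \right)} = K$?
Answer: $- \frac{12872}{35631} \approx -0.36126$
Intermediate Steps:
$c{\left(C,I \right)} = - C I$
$D{\left(O,x \right)} = -4 - 3 O + O x$ ($D{\left(O,x \right)} = -4 + \left(- 3 O + O x\right) = -4 - 3 O + O x$)
$\frac{2138 + c{\left(-95,-158 \right)}}{28673 + D{\left(-59,-115 \right)}} = \frac{2138 - \left(-95\right) \left(-158\right)}{28673 - -6958} = \frac{2138 - 15010}{28673 + \left(-4 + 177 + 6785\right)} = - \frac{12872}{28673 + 6958} = - \frac{12872}{35631}$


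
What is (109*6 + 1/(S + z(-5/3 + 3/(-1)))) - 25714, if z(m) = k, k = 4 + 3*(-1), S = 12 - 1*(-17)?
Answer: -751799/30 ≈ -25060.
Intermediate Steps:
S = 29 (S = 12 + 17 = 29)
k = 1 (k = 4 - 3 = 1)
z(m) = 1
(109*6 + 1/(S + z(-5/3 + 3/(-1)))) - 25714 = (109*6 + 1/(29 + 1)) - 25714 = (654 + 1/30) - 25714 = 19621/30 - 25714 = -751799/30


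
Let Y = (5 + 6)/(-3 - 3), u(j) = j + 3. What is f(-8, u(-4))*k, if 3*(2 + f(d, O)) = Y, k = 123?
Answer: -1927/6 ≈ -321.17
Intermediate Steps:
u(j) = 3 + j
Y = -11/6 (Y = 11/(-6) = 11*(-⅙) = -11/6 ≈ -1.8333)
f(d, O) = -47/18 (f(d, O) = -2 + (⅓)*(-11/6) = -2 - 11/18 = -47/18)
f(-8, u(-4))*k = -47/18*123 = -1927/6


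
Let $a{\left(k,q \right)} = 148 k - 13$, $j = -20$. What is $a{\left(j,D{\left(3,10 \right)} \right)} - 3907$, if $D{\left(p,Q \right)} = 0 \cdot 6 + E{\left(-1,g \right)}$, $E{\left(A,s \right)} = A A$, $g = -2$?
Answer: $-6880$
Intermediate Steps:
$E{\left(A,s \right)} = A^{2}$
$D{\left(p,Q \right)} = 1$ ($D{\left(p,Q \right)} = 0 \cdot 6 + \left(-1\right)^{2} = 0 + 1 = 1$)
$a{\left(k,q \right)} = -13 + 148 k$
$a{\left(j,D{\left(3,10 \right)} \right)} - 3907 = \left(-13 + 148 \left(-20\right)\right) - 3907 = \left(-13 - 2960\right) - 3907 = -2973 - 3907 = -6880$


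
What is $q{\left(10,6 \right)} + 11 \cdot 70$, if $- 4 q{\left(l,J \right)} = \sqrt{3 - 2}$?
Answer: $\frac{3079}{4} \approx 769.75$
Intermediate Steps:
$q{\left(l,J \right)} = - \frac{1}{4}$ ($q{\left(l,J \right)} = - \frac{\sqrt{3 - 2}}{4} = - \frac{\sqrt{1}}{4} = \left(- \frac{1}{4}\right) 1 = - \frac{1}{4}$)
$q{\left(10,6 \right)} + 11 \cdot 70 = - \frac{1}{4} + 11 \cdot 70 = - \frac{1}{4} + 770 = \frac{3079}{4}$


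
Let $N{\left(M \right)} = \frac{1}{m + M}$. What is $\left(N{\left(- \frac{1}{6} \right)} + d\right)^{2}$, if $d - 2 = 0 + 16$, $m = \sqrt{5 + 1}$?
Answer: $\frac{15031152}{46225} + \frac{279072 \sqrt{6}}{46225} \approx 339.96$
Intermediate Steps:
$m = \sqrt{6} \approx 2.4495$
$N{\left(M \right)} = \frac{1}{M + \sqrt{6}}$ ($N{\left(M \right)} = \frac{1}{\sqrt{6} + M} = \frac{1}{M + \sqrt{6}}$)
$d = 18$ ($d = 2 + \left(0 + 16\right) = 2 + 16 = 18$)
$\left(N{\left(- \frac{1}{6} \right)} + d\right)^{2} = \left(\frac{1}{- \frac{1}{6} + \sqrt{6}} + 18\right)^{2} = \left(18 + \frac{1}{- \frac{1}{6} + \sqrt{6}}\right)^{2}$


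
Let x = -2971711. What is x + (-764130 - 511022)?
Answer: -4246863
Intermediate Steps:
x + (-764130 - 511022) = -2971711 + (-764130 - 511022) = -2971711 - 1275152 = -4246863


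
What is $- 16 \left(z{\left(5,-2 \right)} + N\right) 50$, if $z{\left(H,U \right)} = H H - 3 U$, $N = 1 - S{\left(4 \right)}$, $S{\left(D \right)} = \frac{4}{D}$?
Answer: $-24800$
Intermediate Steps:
$N = 0$ ($N = 1 - \frac{4}{4} = 1 - 4 \cdot \frac{1}{4} = 1 - 1 = 0$)
$z{\left(H,U \right)} = H^{2} - 3 U$
$- 16 \left(z{\left(5,-2 \right)} + N\right) 50 = - 16 \left(\left(5^{2} - -6\right) + 0\right) 50 = - 16 \left(\left(25 + 6\right) + 0\right) 50 = - 16 \left(31 + 0\right) 50 = \left(-16\right) 31 \cdot 50 = \left(-496\right) 50 = -24800$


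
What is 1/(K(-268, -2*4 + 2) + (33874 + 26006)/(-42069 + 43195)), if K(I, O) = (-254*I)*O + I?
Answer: -563/230068160 ≈ -2.4471e-6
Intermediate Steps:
K(I, O) = I - 254*I*O (K(I, O) = -254*I*O + I = I - 254*I*O)
1/(K(-268, -2*4 + 2) + (33874 + 26006)/(-42069 + 43195)) = 1/(-268*(1 - 254*(-2*4 + 2)) + (33874 + 26006)/(-42069 + 43195)) = 1/(-268*(1 - 254*(-8 + 2)) + 59880/1126) = 1/(-268*(1 - 254*(-6)) + 59880*(1/1126)) = 1/(-268*(1 + 1524) + 29940/563) = 1/(-268*1525 + 29940/563) = 1/(-408700 + 29940/563) = 1/(-230068160/563) = -563/230068160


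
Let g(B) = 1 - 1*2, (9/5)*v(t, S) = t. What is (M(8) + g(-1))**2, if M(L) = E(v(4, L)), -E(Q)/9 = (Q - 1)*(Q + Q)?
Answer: 201601/81 ≈ 2488.9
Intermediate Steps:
v(t, S) = 5*t/9
g(B) = -1 (g(B) = 1 - 2 = -1)
E(Q) = -18*Q*(-1 + Q) (E(Q) = -9*(Q - 1)*(Q + Q) = -9*(-1 + Q)*2*Q = -18*Q*(-1 + Q))
M(L) = -440/9 (M(L) = 18*((5/9)*4)*(1 - 5*4/9) = 18*(20/9)*(1 - 1*20/9) = 18*(20/9)*(1 - 20/9) = 18*(20/9)*(-11/9) = -440/9)
(M(8) + g(-1))**2 = (-440/9 - 1)**2 = (-449/9)**2 = 201601/81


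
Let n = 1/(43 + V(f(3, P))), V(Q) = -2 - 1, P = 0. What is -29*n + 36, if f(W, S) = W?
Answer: 1411/40 ≈ 35.275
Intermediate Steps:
V(Q) = -3
n = 1/40 (n = 1/(43 - 3) = 1/40 ≈ 0.025000)
-29*n + 36 = -29*1/40 + 36 = -29/40 + 36 = 1411/40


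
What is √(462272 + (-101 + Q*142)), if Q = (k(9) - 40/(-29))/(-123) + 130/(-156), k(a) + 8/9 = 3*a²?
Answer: 2*√13219527181143/10701 ≈ 679.54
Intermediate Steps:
k(a) = -8/9 + 3*a²
Q = -180607/64206 (Q = ((-8/9 + 3*9²) - 40/(-29))/(-123) + 130/(-156) = ((-8/9 + 3*81) - 40*(-1/29))*(-1/123) + 130*(-1/156) = ((-8/9 + 243) + 40/29)*(-1/123) - ⅚ = (2179/9 + 40/29)*(-1/123) - ⅚ = (63551/261)*(-1/123) - ⅚ = -63551/32103 - ⅚ = -180607/64206 ≈ -2.8129)
√(462272 + (-101 + Q*142)) = √(462272 + (-101 - 180607/64206*142)) = √(462272 + (-101 - 12823097/32103)) = √(462272 - 16065500/32103) = √(14824252516/32103) = 2*√13219527181143/10701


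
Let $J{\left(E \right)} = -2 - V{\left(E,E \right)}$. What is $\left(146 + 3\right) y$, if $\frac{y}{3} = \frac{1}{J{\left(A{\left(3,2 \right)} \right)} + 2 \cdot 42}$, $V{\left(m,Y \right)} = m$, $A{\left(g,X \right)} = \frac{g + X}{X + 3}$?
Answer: $\frac{149}{27} \approx 5.5185$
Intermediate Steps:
$A{\left(g,X \right)} = \frac{X + g}{3 + X}$
$J{\left(E \right)} = -2 - E$
$y = \frac{1}{27}$ ($y = \frac{3}{\left(-2 - \frac{2 + 3}{3 + 2}\right) + 2 \cdot 42} = \frac{3}{\left(-2 - \frac{1}{5} \cdot 5\right) + 84} = \frac{3}{\left(-2 - 1\right) + 84} = \frac{3}{-3 + 84} = \frac{3}{81} = 3 \cdot \frac{1}{81} = \frac{1}{27} \approx 0.037037$)
$\left(146 + 3\right) y = \left(146 + 3\right) \frac{1}{27} = 149 \cdot \frac{1}{27} = \frac{149}{27}$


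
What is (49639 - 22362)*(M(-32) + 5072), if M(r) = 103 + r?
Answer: 140285611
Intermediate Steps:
(49639 - 22362)*(M(-32) + 5072) = (49639 - 22362)*((103 - 32) + 5072) = 27277*(71 + 5072) = 27277*5143 = 140285611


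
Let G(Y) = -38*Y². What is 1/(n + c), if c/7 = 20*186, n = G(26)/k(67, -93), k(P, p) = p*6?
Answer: 279/7278004 ≈ 3.8335e-5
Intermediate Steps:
k(P, p) = 6*p
n = 12844/279 (n = (-38*26²)/((6*(-93))) = -38*676/(-558) = -25688*(-1/558) = 12844/279 ≈ 46.036)
c = 26040 (c = 7*(20*186) = 7*3720 = 26040)
1/(n + c) = 1/(12844/279 + 26040) = 1/(7278004/279) = 279/7278004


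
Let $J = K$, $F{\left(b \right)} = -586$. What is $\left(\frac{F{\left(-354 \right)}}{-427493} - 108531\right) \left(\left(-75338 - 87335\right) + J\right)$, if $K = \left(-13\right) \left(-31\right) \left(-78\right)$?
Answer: $\frac{9005835384133079}{427493} \approx 2.1067 \cdot 10^{10}$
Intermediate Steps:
$K = -31434$ ($K = 403 \left(-78\right) = -31434$)
$J = -31434$
$\left(\frac{F{\left(-354 \right)}}{-427493} - 108531\right) \left(\left(-75338 - 87335\right) + J\right) = \left(- \frac{586}{-427493} - 108531\right) \left(\left(-75338 - 87335\right) - 31434\right) = \left(\left(-586\right) \left(- \frac{1}{427493}\right) - 108531\right) \left(\left(-75338 - 87335\right) - 31434\right) = \left(\frac{586}{427493} - 108531\right) \left(-162673 - 31434\right) = \left(- \frac{46396242197}{427493}\right) \left(-194107\right) = \frac{9005835384133079}{427493}$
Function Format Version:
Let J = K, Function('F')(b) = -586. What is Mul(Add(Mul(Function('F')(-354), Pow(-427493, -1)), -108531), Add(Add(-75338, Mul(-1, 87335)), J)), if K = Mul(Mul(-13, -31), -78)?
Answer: Rational(9005835384133079, 427493) ≈ 2.1067e+10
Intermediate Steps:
K = -31434 (K = Mul(403, -78) = -31434)
J = -31434
Mul(Add(Mul(Function('F')(-354), Pow(-427493, -1)), -108531), Add(Add(-75338, Mul(-1, 87335)), J)) = Mul(Add(Mul(-586, Pow(-427493, -1)), -108531), Add(Add(-75338, Mul(-1, 87335)), -31434)) = Mul(Add(Mul(-586, Rational(-1, 427493)), -108531), Add(Add(-75338, -87335), -31434)) = Mul(Add(Rational(586, 427493), -108531), Add(-162673, -31434)) = Mul(Rational(-46396242197, 427493), -194107) = Rational(9005835384133079, 427493)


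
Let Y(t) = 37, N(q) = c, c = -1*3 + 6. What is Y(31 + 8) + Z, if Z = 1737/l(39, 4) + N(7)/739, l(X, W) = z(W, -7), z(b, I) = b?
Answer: 1393027/2956 ≈ 471.25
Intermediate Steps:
c = 3 (c = -3 + 6 = 3)
N(q) = 3
l(X, W) = W
Z = 1283655/2956 (Z = 1737/4 + 3/739 = 1283655/2956 ≈ 434.25)
Y(31 + 8) + Z = 37 + 1283655/2956 = 1393027/2956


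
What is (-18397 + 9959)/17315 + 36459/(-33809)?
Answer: -916567927/585402835 ≈ -1.5657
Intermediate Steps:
(-18397 + 9959)/17315 + 36459/(-33809) = -8438*1/17315 + 36459*(-1/33809) = -8438/17315 - 36459/33809 = -916567927/585402835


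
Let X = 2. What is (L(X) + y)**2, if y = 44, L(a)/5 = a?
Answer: 2916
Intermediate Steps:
L(a) = 5*a
(L(X) + y)**2 = (5*2 + 44)**2 = (10 + 44)**2 = 54**2 = 2916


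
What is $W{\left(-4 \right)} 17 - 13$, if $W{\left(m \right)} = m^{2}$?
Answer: $259$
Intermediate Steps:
$W{\left(-4 \right)} 17 - 13 = \left(-4\right)^{2} \cdot 17 - 13 = 16 \cdot 17 - 13 = 272 - 13 = 259$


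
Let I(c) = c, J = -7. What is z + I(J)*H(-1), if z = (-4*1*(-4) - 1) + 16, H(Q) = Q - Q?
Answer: 31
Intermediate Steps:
H(Q) = 0
z = 31 (z = (-4*(-4) - 1) + 16 = (16 - 1) + 16 = 15 + 16 = 31)
z + I(J)*H(-1) = 31 - 7*0 = 31 + 0 = 31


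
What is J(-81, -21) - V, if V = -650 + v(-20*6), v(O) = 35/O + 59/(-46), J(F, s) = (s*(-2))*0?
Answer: 359669/552 ≈ 651.57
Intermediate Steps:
J(F, s) = 0 (J(F, s) = -2*s*0 = 0)
v(O) = -59/46 + 35/O (v(O) = 35/O + 59*(-1/46) = 35/O - 59/46 = -59/46 + 35/O)
V = -359669/552 (V = -650 + (-59/46 + 35/((-20*6))) = -650 + (-59/46 + 35/(-120)) = -650 + (-59/46 + 35*(-1/120)) = -650 + (-59/46 - 7/24) = -650 - 869/552 = -359669/552 ≈ -651.57)
J(-81, -21) - V = 0 - 1*(-359669/552) = 0 + 359669/552 = 359669/552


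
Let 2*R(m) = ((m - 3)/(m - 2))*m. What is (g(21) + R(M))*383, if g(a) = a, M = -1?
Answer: 23363/3 ≈ 7787.7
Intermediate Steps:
R(m) = m*(-3 + m)/(2*(-2 + m)) (R(m) = (((m - 3)/(m - 2))*m)/2 = (((-3 + m)/(-2 + m))*m)/2 = (m*(-3 + m)/(-2 + m))/2 = m*(-3 + m)/(2*(-2 + m)))
(g(21) + R(M))*383 = (21 + (½)*(-1)*(-3 - 1)/(-2 - 1))*383 = (21 + (½)*(-1)*(-4)/(-3))*383 = (21 + (½)*(-1)*(-⅓)*(-4))*383 = (21 - ⅔)*383 = (61/3)*383 = 23363/3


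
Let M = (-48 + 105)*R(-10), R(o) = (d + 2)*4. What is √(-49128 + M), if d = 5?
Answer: 2*I*√11883 ≈ 218.02*I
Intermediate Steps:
R(o) = 28 (R(o) = (5 + 2)*4 = 7*4 = 28)
M = 1596 (M = (-48 + 105)*28 = 57*28 = 1596)
√(-49128 + M) = √(-49128 + 1596) = √(-47532) = 2*I*√11883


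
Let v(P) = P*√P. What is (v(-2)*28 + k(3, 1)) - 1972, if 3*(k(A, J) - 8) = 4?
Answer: -5888/3 - 56*I*√2 ≈ -1962.7 - 79.196*I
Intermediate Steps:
k(A, J) = 28/3 (k(A, J) = 8 + (⅓)*4 = 8 + 4/3 = 28/3)
v(P) = P^(3/2)
(v(-2)*28 + k(3, 1)) - 1972 = ((-2)^(3/2)*28 + 28/3) - 1972 = (-2*I*√2*28 + 28/3) - 1972 = (-56*I*√2 + 28/3) - 1972 = (28/3 - 56*I*√2) - 1972 = -5888/3 - 56*I*√2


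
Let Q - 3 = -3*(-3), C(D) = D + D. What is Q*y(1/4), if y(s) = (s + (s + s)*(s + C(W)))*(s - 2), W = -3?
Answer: 441/8 ≈ 55.125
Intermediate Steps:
C(D) = 2*D
Q = 12 (Q = 3 - 3*(-3) = 3 + 9 = 12)
y(s) = (-2 + s)*(s + 2*s*(-6 + s)) (y(s) = (s + (s + s)*(s + 2*(-3)))*(s - 2) = (s + (2*s)*(s - 6))*(-2 + s) = (s + (2*s)*(-6 + s))*(-2 + s) = (s + 2*s*(-6 + s))*(-2 + s) = (-2 + s)*(s + 2*s*(-6 + s)))
Q*y(1/4) = 12*((22 - 15/4 + 2*(1/4)²)/4) = 12*((22 - 15*¼ + 2*(¼)²)/4) = 12*((22 - 15/4 + 2*(1/16))/4) = 12*((22 - 15/4 + ⅛)/4) = 12*((¼)*(147/8)) = 12*(147/32) = 441/8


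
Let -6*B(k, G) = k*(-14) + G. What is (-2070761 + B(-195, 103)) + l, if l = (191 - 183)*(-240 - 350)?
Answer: -12455719/6 ≈ -2.0760e+6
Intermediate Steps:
B(k, G) = -G/6 + 7*k/3 (B(k, G) = -(k*(-14) + G)/6 = -(-14*k + G)/6 = -(G - 14*k)/6 = -G/6 + 7*k/3)
l = -4720 (l = 8*(-590) = -4720)
(-2070761 + B(-195, 103)) + l = (-2070761 + (-⅙*103 + (7/3)*(-195))) - 4720 = (-2070761 + (-103/6 - 455)) - 4720 = (-2070761 - 2833/6) - 4720 = -12427399/6 - 4720 = -12455719/6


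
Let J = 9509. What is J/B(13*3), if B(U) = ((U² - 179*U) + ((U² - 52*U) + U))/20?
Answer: -47545/1482 ≈ -32.082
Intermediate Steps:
B(U) = -23*U/2 + U²/10 (B(U) = ((U² - 179*U) + (U² - 51*U))*(1/20) = (-230*U + 2*U²)*(1/20) = -23*U/2 + U²/10)
J/B(13*3) = 9509/(((13*3)*(-115 + 13*3)/10)) = 9509/(((⅒)*39*(-115 + 39))) = 9509/(((⅒)*39*(-76))) = 9509/(-1482/5) = 9509*(-5/1482) = -47545/1482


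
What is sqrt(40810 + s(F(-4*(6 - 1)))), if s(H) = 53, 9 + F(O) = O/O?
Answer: sqrt(40863) ≈ 202.15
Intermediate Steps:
F(O) = -8 (F(O) = -9 + O/O = -9 + 1 = -8)
sqrt(40810 + s(F(-4*(6 - 1)))) = sqrt(40810 + 53) = sqrt(40863)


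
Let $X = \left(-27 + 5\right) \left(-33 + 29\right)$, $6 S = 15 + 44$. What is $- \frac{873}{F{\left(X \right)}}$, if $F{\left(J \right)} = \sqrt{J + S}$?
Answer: $- \frac{873 \sqrt{3522}}{587} \approx -88.261$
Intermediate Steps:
$S = \frac{59}{6}$ ($S = \frac{15 + 44}{6} = \frac{1}{6} \cdot 59 = \frac{59}{6} \approx 9.8333$)
$X = 88$ ($X = \left(-22\right) \left(-4\right) = 88$)
$F{\left(J \right)} = \sqrt{\frac{59}{6} + J}$ ($F{\left(J \right)} = \sqrt{J + \frac{59}{6}} = \sqrt{\frac{59}{6} + J}$)
$- \frac{873}{F{\left(X \right)}} = - \frac{873}{\frac{1}{6} \sqrt{354 + 36 \cdot 88}} = - \frac{873}{\frac{1}{6} \sqrt{354 + 3168}} = - \frac{873}{\frac{1}{6} \sqrt{3522}} = - 873 \frac{\sqrt{3522}}{587} = - \frac{873 \sqrt{3522}}{587}$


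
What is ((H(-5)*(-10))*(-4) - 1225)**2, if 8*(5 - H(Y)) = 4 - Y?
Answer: 1144900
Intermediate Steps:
H(Y) = 9/2 + Y/8 (H(Y) = 5 - (4 - Y)/8 = 5 + (-1/2 + Y/8) = 9/2 + Y/8)
((H(-5)*(-10))*(-4) - 1225)**2 = (((9/2 + (1/8)*(-5))*(-10))*(-4) - 1225)**2 = (((9/2 - 5/8)*(-10))*(-4) - 1225)**2 = (((31/8)*(-10))*(-4) - 1225)**2 = (-155/4*(-4) - 1225)**2 = (155 - 1225)**2 = (-1070)**2 = 1144900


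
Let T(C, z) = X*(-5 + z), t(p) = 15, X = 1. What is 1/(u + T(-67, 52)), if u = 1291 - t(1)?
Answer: 1/1323 ≈ 0.00075586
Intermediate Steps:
u = 1276 (u = 1291 - 1*15 = 1291 - 15 = 1276)
T(C, z) = -5 + z (T(C, z) = 1*(-5 + z) = -5 + z)
1/(u + T(-67, 52)) = 1/(1276 + (-5 + 52)) = 1/(1276 + 47) = 1/1323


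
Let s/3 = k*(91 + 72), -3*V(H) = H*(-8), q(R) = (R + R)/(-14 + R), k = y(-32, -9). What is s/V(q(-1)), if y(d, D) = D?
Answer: -198045/16 ≈ -12378.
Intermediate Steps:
k = -9
q(R) = 2*R/(-14 + R) (q(R) = (2*R)/(-14 + R) = 2*R/(-14 + R))
V(H) = 8*H/3 (V(H) = -H*(-8)/3 = -(-8)*H/3 = 8*H/3)
s = -4401 (s = 3*(-9*(91 + 72)) = 3*(-9*163) = 3*(-1467) = -4401)
s/V(q(-1)) = -4401/(8*(2*(-1)/(-14 - 1))/3) = -4401/(8*(2*(-1)/(-15))/3) = -4401/(8*(2*(-1)*(-1/15))/3) = -4401/((8/3)*(2/15)) = -4401/16/45 = -4401*45/16 = -198045/16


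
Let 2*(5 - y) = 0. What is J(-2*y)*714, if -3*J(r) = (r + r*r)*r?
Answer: 214200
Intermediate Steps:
y = 5 (y = 5 - ½*0 = 5 + 0 = 5)
J(r) = -r*(r + r²)/3 (J(r) = -(r + r*r)*r/3 = -(r + r²)*r/3 = -r*(r + r²)/3)
J(-2*y)*714 = ((-2*5)²*(-1 - (-2)*5)/3)*714 = ((⅓)*(-10)²*(-1 - 1*(-10)))*714 = ((⅓)*100*(-1 + 10))*714 = ((⅓)*100*9)*714 = 300*714 = 214200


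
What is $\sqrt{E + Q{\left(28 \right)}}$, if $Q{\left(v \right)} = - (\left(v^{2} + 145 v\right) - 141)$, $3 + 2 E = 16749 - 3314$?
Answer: $\sqrt{2013} \approx 44.866$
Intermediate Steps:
$E = 6716$ ($E = - \frac{3}{2} + \frac{16749 - 3314}{2} = - \frac{3}{2} + \frac{1}{2} \cdot 13435 = - \frac{3}{2} + \frac{13435}{2} = 6716$)
$Q{\left(v \right)} = 141 - v^{2} - 145 v$ ($Q{\left(v \right)} = - (-141 + v^{2} + 145 v) = 141 - v^{2} - 145 v$)
$\sqrt{E + Q{\left(28 \right)}} = \sqrt{6716 - 4703} = \sqrt{2013}$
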